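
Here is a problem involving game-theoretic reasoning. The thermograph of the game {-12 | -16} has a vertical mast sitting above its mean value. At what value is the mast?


Game = {-12 | -16}, a switch {a | b} with numbers a > b.
Its thermograph has left wall a - t and right wall b + t, which meet at t = (a - b)/2, where both equal (a + b)/2. So the mast (mean value) is at (a + b)/2.
Mean = (-12 + (-16))/2 = -28/2 = -14

-14


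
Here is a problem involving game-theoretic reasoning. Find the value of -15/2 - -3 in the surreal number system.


x = -15/2, y = -3
Converting to common denominator: 2
x = -15/2, y = -6/2
x - y = -15/2 - -3 = -9/2

-9/2


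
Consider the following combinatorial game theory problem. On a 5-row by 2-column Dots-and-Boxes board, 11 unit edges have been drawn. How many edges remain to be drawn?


Grid: 5 x 2 boxes, i.e. 6 rows and 3 columns of dots.
Horizontal edges: (rows + 1) * cols = 6 * 2 = 12
Vertical edges: rows * (cols + 1) = 5 * 3 = 15
Total edges: 12 + 15 = 27
Edges drawn: 11
Remaining: 27 - 11 = 16

16


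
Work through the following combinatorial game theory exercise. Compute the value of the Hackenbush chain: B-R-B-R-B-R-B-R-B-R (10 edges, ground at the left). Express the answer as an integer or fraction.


Edges (from ground): B-R-B-R-B-R-B-R-B-R
By Berlekamp's sign-expansion rule, a Blue-Red Hackenbush stalk has the value of the surreal number whose sign sequence is the edge sequence with B -> + and R -> -.
Sign sequence: +-+-+-+-+-
Trace the sign expansion in the surreal number tree, starting from 0:
Edge 1: B (sign +) -> bounds (0, +inf), value = 1
Edge 2: R (sign -) -> bounds (0, 1), value = 1/2
Edge 3: B (sign +) -> bounds (1/2, 1), value = 3/4
Edge 4: R (sign -) -> bounds (1/2, 3/4), value = 5/8
Edge 5: B (sign +) -> bounds (5/8, 3/4), value = 11/16
Edge 6: R (sign -) -> bounds (5/8, 11/16), value = 21/32
Edge 7: B (sign +) -> bounds (21/32, 11/16), value = 43/64
Edge 8: R (sign -) -> bounds (21/32, 43/64), value = 85/128
Edge 9: B (sign +) -> bounds (85/128, 43/64), value = 171/256
Edge 10: R (sign -) -> bounds (85/128, 171/256), value = 341/512
Game value = 341/512

341/512


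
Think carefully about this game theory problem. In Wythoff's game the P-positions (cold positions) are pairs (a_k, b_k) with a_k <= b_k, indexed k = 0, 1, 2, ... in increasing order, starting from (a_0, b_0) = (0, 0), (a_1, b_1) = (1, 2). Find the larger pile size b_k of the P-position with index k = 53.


By Wythoff's theorem, a_k = floor(k * phi) and b_k = floor(k * phi^2) = a_k + k, where phi = (1 + sqrt(5))/2 is the golden ratio.
phi = (1 + sqrt(5))/2 = 1.618034
phi^2 = phi + 1 = 2.618034
k = 53
k * phi^2 = 53 * 2.618034 = 138.755801
b_53 = floor(k * phi^2) = 138 (check: a_53 + k = 85 + 53 = 138)

138


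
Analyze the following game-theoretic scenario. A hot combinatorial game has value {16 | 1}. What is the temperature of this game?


The game is {16 | 1}, a switch {a | b} with numbers a > b.
Cooling {a | b} by t gives {a - t | b + t}, which stops being hot when a - t = b + t, i.e. at t = (a - b)/2. So the temperature of a switch is (a - b)/2.
Temperature = (Left option - Right option) / 2
= (16 - (1)) / 2
= 15 / 2
= 15/2

15/2


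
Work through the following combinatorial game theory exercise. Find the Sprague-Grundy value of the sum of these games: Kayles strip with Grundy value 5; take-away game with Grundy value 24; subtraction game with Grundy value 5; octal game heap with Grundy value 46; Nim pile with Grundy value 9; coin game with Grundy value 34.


By the Sprague-Grundy theorem, the Grundy value of a sum of games is the XOR of individual Grundy values.
Kayles strip: Grundy value = 5. Running XOR: 0 XOR 5 = 5
take-away game: Grundy value = 24. Running XOR: 5 XOR 24 = 29
subtraction game: Grundy value = 5. Running XOR: 29 XOR 5 = 24
octal game heap: Grundy value = 46. Running XOR: 24 XOR 46 = 54
Nim pile: Grundy value = 9. Running XOR: 54 XOR 9 = 63
coin game: Grundy value = 34. Running XOR: 63 XOR 34 = 29
The combined Grundy value is 29.

29


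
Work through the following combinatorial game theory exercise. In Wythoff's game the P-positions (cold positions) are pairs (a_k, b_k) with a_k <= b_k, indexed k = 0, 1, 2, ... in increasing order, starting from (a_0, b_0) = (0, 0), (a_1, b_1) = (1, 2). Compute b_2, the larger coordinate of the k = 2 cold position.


By Wythoff's theorem, a_k = floor(k * phi) and b_k = floor(k * phi^2) = a_k + k, where phi = (1 + sqrt(5))/2 is the golden ratio.
phi = (1 + sqrt(5))/2 = 1.618034
phi^2 = phi + 1 = 2.618034
k = 2
k * phi^2 = 2 * 2.618034 = 5.236068
b_2 = floor(k * phi^2) = 5 (check: a_2 + k = 3 + 2 = 5)

5


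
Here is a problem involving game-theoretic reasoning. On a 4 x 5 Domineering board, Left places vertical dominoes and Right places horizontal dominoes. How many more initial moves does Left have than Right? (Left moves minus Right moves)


Board is 4 x 5 (rows x cols).
Left (vertical) placements: (rows-1) * cols = 3 * 5 = 15
Right (horizontal) placements: rows * (cols-1) = 4 * 4 = 16
Advantage = Left - Right = 15 - 16 = -1

-1


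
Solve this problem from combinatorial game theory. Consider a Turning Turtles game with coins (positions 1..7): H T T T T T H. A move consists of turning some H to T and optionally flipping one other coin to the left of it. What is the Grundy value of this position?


Coins: H T T T T T H
Key fact: a single head at position k behaves exactly like a Nim heap of size k (turning it to T and optionally flipping a coin at j < k corresponds to moving the heap from k to j, or to 0), and heads combine as a disjunctive sum (two heads at the same place would cancel, matching j XOR j = 0). So the Nim-value is the XOR of the 1-indexed positions of the heads.
Face-up positions (1-indexed): [1, 7]
XOR 0 with 1: 0 XOR 1 = 1
XOR 1 with 7: 1 XOR 7 = 6
Nim-value = 6

6


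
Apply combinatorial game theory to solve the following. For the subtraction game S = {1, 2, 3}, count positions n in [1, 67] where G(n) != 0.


Subtraction set S = {1, 2, 3}, so G(n) = n mod 4.
G(n) = 0 when n is a multiple of 4.
Multiples of 4 in [1, 67]: 16
N-positions (nonzero Grundy) = 67 - 16 = 51

51


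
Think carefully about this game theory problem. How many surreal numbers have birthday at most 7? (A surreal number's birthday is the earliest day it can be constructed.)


Day 0: {|} = 0 is born. Count = 1.
Day n: the number of surreal numbers born by day n is 2^(n+1) - 1.
By day 0: 2^1 - 1 = 1
By day 1: 2^2 - 1 = 3
By day 2: 2^3 - 1 = 7
By day 3: 2^4 - 1 = 15
By day 4: 2^5 - 1 = 31
By day 5: 2^6 - 1 = 63
By day 6: 2^7 - 1 = 127
By day 7: 2^8 - 1 = 255
By day 7: 255 surreal numbers.

255


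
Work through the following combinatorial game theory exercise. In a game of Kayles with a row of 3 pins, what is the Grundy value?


Kayles: a move removes 1 or 2 adjacent pins from a contiguous row.
Removing pins from a row of k leaves two independent rows (a, b) with a + b = k - 1 (one pin) or a + b = k - 2 (two pins); an end removal gives a = 0.
By Sprague-Grundy, G(k) = mex{ G(a) XOR G(b) } over all these splits. G(0) = 0.
G(1): splits (0,0):0^0=0 -> mex({0}) = 1
G(2): splits (0,1):0^1=1 (0,0):0^0=0 -> mex({0, 1}) = 2
G(3): splits (0,2):0^2=2 (1,1):1^1=0 (0,1):0^1=1 -> mex({0, 1, 2}) = 3
Therefore G(3) = 3.

3


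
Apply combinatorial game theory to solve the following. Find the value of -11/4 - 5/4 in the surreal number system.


x = -11/4, y = 5/4
Converting to common denominator: 4
x = -11/4, y = 5/4
x - y = -11/4 - 5/4 = -4

-4


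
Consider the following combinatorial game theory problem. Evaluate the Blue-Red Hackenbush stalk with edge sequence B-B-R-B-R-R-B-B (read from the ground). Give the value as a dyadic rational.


Edges (from ground): B-B-R-B-R-R-B-B
By Berlekamp's sign-expansion rule, a Blue-Red Hackenbush stalk has the value of the surreal number whose sign sequence is the edge sequence with B -> + and R -> -.
Sign sequence: ++-+--++
Trace the sign expansion in the surreal number tree, starting from 0:
Edge 1: B (sign +) -> bounds (0, +inf), value = 1
Edge 2: B (sign +) -> bounds (1, +inf), value = 2
Edge 3: R (sign -) -> bounds (1, 2), value = 3/2
Edge 4: B (sign +) -> bounds (3/2, 2), value = 7/4
Edge 5: R (sign -) -> bounds (3/2, 7/4), value = 13/8
Edge 6: R (sign -) -> bounds (3/2, 13/8), value = 25/16
Edge 7: B (sign +) -> bounds (25/16, 13/8), value = 51/32
Edge 8: B (sign +) -> bounds (51/32, 13/8), value = 103/64
Game value = 103/64

103/64


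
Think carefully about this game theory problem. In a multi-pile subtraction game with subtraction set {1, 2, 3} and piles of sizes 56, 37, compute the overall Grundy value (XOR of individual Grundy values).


Subtraction set: {1, 2, 3}
For this subtraction set, G(n) = n mod 4 (period = max + 1 = 4).
Pile 1 (size 56): G(56) = 56 mod 4 = 0
Pile 2 (size 37): G(37) = 37 mod 4 = 1
Total Grundy value = XOR of all: 0 XOR 1 = 1

1


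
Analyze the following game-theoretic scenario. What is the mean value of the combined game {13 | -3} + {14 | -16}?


G1 = {13 | -3}, G2 = {14 | -16}
Each is a switch {a | b} with numbers a > b; its mean value is (a + b)/2, and mean value is additive over game sums: m(G1 + G2) = m(G1) + m(G2).
Mean of G1 = (13 + (-3))/2 = 10/2 = 5
Mean of G2 = (14 + (-16))/2 = -2/2 = -1
Mean of G1 + G2 = 5 + -1 = 4

4


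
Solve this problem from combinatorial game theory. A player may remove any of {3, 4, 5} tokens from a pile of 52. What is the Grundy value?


The subtraction set is S = {3, 4, 5}.
G(k) = mex{ G(k - s) : s in S, s <= k }. We compute iteratively: G(0) = 0.
G(1) = mex({}) = 0
G(2) = mex({}) = 0
G(3) = mex({0}) = 1
G(4) = mex({0}) = 1
G(5) = mex({0}) = 1
G(6) = mex({0, 1}) = 2
G(7) = mex({0, 1}) = 2
G(8) = mex({1}) = 0
G(9) = mex({1, 2}) = 0
G(10) = mex({1, 2}) = 0
G(11) = mex({0, 2}) = 1
G(12) = mex({0, 2}) = 1
Observe that G(8)..G(12) = 0, 0, 0, 1, 1 repeats G(0)..G(4) = 0, 0, 0, 1, 1.
For k >= max(S) = 5, G(k) is determined by the previous 5 values G(k-5)..G(k-1); a window of 5 consecutive values has recurred shifted by 8, so by induction G(k + 8) = G(k) for all k >= 0: the sequence is periodic from the start with period 8.
One period: G(0..7) = 0, 0, 0, 1, 1, 1, 2, 2.
52 mod 8 = 4, so G(52) = G(4) = 1.

1


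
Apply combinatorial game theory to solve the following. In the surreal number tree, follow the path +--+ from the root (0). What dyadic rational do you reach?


Sign expansion: +--+
Rule: track bounds (lo, hi), initially (-inf, +inf). On '+', the current value becomes lo and we move to the simplest number in (value, hi): value + 1 if hi = +inf, otherwise the midpoint (value + hi)/2. On '-', the current value becomes hi and we move to value - 1 if lo = -inf, otherwise the midpoint (lo + value)/2.
Start at 0.
Step 1: sign = +, move right. Bounds: (0, +inf). Value = 1
Step 2: sign = -, move left. Bounds: (0, 1). Value = 1/2
Step 3: sign = -, move left. Bounds: (0, 1/2). Value = 1/4
Step 4: sign = +, move right. Bounds: (1/4, 1/2). Value = 3/8
The surreal number with sign expansion +--+ is 3/8.

3/8


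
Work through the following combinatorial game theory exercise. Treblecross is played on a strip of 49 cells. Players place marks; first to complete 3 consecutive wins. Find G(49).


Treblecross: place X on empty cells; 3-in-a-row wins.
Playing within two cells of an existing X lets the opponent win at once, so sensible play treats the cells i-2..i+2 around each X as dead. The player left with no safe cell loses, so this is a normal-play take-away game on strips of safe cells.
Placing X at cell i (0-indexed) of a strip of k safe cells leaves independent strips of sizes max(0, i-2) and max(0, k-i-3). Hence G(k) = mex{ G(max(0,i-2)) XOR G(max(0,k-i-3)) : 0 <= i < k }, with G(0) = 0.
G(1): splits (0,0):0^0=0 -> mex({0}) = 1
G(2): splits (0,0):0^0=0 -> mex({0}) = 1
G(3): splits (0,0):0^0=0 -> mex({0}) = 1
G(4): splits (0,1):0^1=1 (0,0):0^0=0 -> mex({0, 1}) = 2
G(5): splits (0,2):0^1=1 (0,1):0^1=1 (0,0):0^0=0 -> mex({0, 1}) = 2
G(6) = mex({1}) = 0
G(7) = mex({0, 1, 2}) = 3
G(8) = mex({0, 1, 2}) = 3
G(9) = mex({0, 2}) = 1
G(10) = mex({0, 2, 3}) = 1
G(11) = mex({0, 3}) = 1
G(12) = mex({1, 3}) = 0
G(13) = mex({0, 1, 2, 3}) = 4
G(14) = mex({0, 1, 2}) = 3
G(15) = mex({0, 1, 2}) = 3
G(16) = mex({0, 1, 2, 4}) = 3
G(17) = mex({0, 1, 3, 4}) = 2
G(18) = mex({0, 1, 3, 4}) = 2
G(19) = mex({0, 1, 3, 5}) = 2
G(20) = mex({0, 1, 2, 3, 5}) = 4
G(21) = mex({0, 1, 2, 3, 5}) = 4
G(22) = mex({1, 2, 6}) = 0
G(23) = mex({0, 1, 2, 3, 4, 6}) = 5
G(24) = mex({0, 1, 2, 3, 4}) = 5
G(25) = mex({0, 1, 3, 4, 7}) = 2
G(26) = mex({0, 1, 3, 4, 5, 7}) = 2
G(27) = mex({0, 1, 3, 5}) = 2
G(28) = mex({0, 1, 2, 5}) = 3
G(29) = mex({0, 1, 2, 4, 5, 6}) = 3
G(30) = mex({1, 2, 4, 6}) = 0
G(31) = mex({0, 1, 2, 3, 4, 6}) = 5
G(32) = mex({1, 2, 3, 4, 7}) = 0
G(33) = mex({0, 3, 7}) = 1
G(34) = mex({0, 2, 3, 5, 7}) = 1
G(35) = mex({0, 2, 3, 5, 6}) = 1
G(36) = mex({0, 1, 2, 5, 6}) = 3
G(37) = mex({0, 1, 2, 4, 5, 6}) = 3
G(38) = mex({0, 1, 2, 4}) = 3
G(39) = mex({0, 1, 2, 3, 4, 7}) = 5
G(40) = mex({0, 1, 2, 3, 4, 5, 7}) = 6
G(41) = mex({0, 1, 2, 3, 5, 7}) = 4
G(42) = mex({0, 1, 2, 3, 5, 6, 7}) = 4
G(43) = mex({0, 2, 3, 5, 6}) = 1
G(44) = mex({1, 2, 3, 4, 5, 6}) = 0
G(45) = mex({0, 1, 2, 3, 4, 6, 7}) = 5
G(46) = mex({0, 1, 2, 3, 4, 7}) = 5
G(47) = mex({0, 1, 2, 3, 4, 5, 7}) = 6
G(48) = mex({0, 1, 2, 3, 4, 5, 7}) = 6
G(49) = mex({0, 1, 3, 4, 5, 7}) = 2
Therefore G(49) = 2.

2


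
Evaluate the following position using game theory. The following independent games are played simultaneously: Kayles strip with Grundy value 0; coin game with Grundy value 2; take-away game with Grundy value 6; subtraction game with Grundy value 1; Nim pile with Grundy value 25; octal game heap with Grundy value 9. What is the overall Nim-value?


By the Sprague-Grundy theorem, the Grundy value of a sum of games is the XOR of individual Grundy values.
Kayles strip: Grundy value = 0. Running XOR: 0 XOR 0 = 0
coin game: Grundy value = 2. Running XOR: 0 XOR 2 = 2
take-away game: Grundy value = 6. Running XOR: 2 XOR 6 = 4
subtraction game: Grundy value = 1. Running XOR: 4 XOR 1 = 5
Nim pile: Grundy value = 25. Running XOR: 5 XOR 25 = 28
octal game heap: Grundy value = 9. Running XOR: 28 XOR 9 = 21
The combined Grundy value is 21.

21


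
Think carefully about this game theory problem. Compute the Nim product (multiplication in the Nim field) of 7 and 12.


Nim multiplication is bilinear over XOR: (u XOR v) * w = (u*w) XOR (v*w).
So we split each operand into its bit components and XOR the pairwise Nim products.
7 = 1 + 2 + 4 (as XOR of powers of 2).
12 = 4 + 8 (as XOR of powers of 2).
Using the standard Nim-product table on single bits:
  2*2 = 3,   2*4 = 8,   2*8 = 12,
  4*4 = 6,   4*8 = 11,  8*8 = 13,
and  1*x = x (identity), k*l = l*k (commutative).
Pairwise Nim products:
  1 * 4 = 4
  1 * 8 = 8
  2 * 4 = 8
  2 * 8 = 12
  4 * 4 = 6
  4 * 8 = 11
XOR them: 4 XOR 8 XOR 8 XOR 12 XOR 6 XOR 11 = 5.
Result: 7 * 12 = 5 (in Nim).

5


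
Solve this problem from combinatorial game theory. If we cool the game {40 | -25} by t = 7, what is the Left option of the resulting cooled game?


Original game: {40 | -25} (a switch {a | b} with a > b).
Cooling by t (for t below the temperature (a - b)/2 = 65/2) taxes each move by t: {a | b} cooled by t is {a - t | b + t}.
Cooling amount: t = 7
Cooled Left option: 40 - 7 = 33
Cooled Right option: -25 + 7 = -18
Cooled game: {33 | -18}
Left option = 33

33


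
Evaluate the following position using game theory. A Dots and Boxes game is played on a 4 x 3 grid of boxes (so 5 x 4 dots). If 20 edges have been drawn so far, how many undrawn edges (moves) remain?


Grid: 4 x 3 boxes, i.e. 5 rows and 4 columns of dots.
Horizontal edges: (rows + 1) * cols = 5 * 3 = 15
Vertical edges: rows * (cols + 1) = 4 * 4 = 16
Total edges: 15 + 16 = 31
Edges drawn: 20
Remaining: 31 - 20 = 11

11


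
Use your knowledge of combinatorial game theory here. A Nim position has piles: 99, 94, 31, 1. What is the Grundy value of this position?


We need the XOR (exclusive or) of all pile sizes.
After XOR-ing pile 1 (size 99): 0 XOR 99 = 99
After XOR-ing pile 2 (size 94): 99 XOR 94 = 61
After XOR-ing pile 3 (size 31): 61 XOR 31 = 34
After XOR-ing pile 4 (size 1): 34 XOR 1 = 35
The Nim-value of this position is 35.

35


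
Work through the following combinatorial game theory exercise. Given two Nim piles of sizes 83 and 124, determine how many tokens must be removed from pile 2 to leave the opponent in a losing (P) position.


Piles: 83 and 124
Current XOR: 83 XOR 124 = 47 (non-zero, so this is an N-position).
To make the XOR zero, we need to find a move that balances the piles.
For pile 2 (size 124): target = 124 XOR 47 = 83
We reduce pile 2 from 124 to 83.
Tokens removed: 124 - 83 = 41
Verification: 83 XOR 83 = 0

41


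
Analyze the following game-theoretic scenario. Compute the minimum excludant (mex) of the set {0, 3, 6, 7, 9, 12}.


Set = {0, 3, 6, 7, 9, 12}
0 is in the set.
1 is NOT in the set. This is the mex.
mex = 1

1


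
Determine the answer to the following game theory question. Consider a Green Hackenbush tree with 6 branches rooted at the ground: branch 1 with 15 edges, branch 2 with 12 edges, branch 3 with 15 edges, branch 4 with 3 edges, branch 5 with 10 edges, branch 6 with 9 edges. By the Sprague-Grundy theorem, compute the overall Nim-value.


The tree has 6 branches from the ground vertex.
In Green Hackenbush, the Nim-value of a simple path of length k is k.
Branch 1: length 15, Nim-value = 15
Branch 2: length 12, Nim-value = 12
Branch 3: length 15, Nim-value = 15
Branch 4: length 3, Nim-value = 3
Branch 5: length 10, Nim-value = 10
Branch 6: length 9, Nim-value = 9
Total Nim-value = XOR of all branch values:
0 XOR 15 = 15
15 XOR 12 = 3
3 XOR 15 = 12
12 XOR 3 = 15
15 XOR 10 = 5
5 XOR 9 = 12
Nim-value of the tree = 12

12


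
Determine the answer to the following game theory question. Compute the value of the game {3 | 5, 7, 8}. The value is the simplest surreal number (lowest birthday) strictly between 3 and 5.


Left options: {3}, max = 3
Right options: {5, 7, 8}, min = 5
All options are numbers and max(Left) < min(Right), so by the simplicity theorem the value is the simplest (earliest-born) number strictly between 3 and 5.
The only integer strictly between 3 and 5 is 4.
No non-integer in the interval can be simpler: if x is a non-integer in the interval, then floor(x) or ceil(x) also lies in the interval (the interval contains an integer), and both are proper prefixes of x's sign expansion, i.e. born earlier. So the game value is 4.
Game value = 4

4


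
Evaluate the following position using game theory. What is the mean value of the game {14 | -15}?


Game = {14 | -15}, a switch {a | b} with numbers a > b.
Its thermograph has left wall a - t and right wall b + t, which meet at t = (a - b)/2, where both equal (a + b)/2. So the mast (mean value) is at (a + b)/2.
Mean = (14 + (-15))/2 = -1/2 = -1/2

-1/2


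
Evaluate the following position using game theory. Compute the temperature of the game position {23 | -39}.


The game is {23 | -39}, a switch {a | b} with numbers a > b.
Cooling {a | b} by t gives {a - t | b + t}, which stops being hot when a - t = b + t, i.e. at t = (a - b)/2. So the temperature of a switch is (a - b)/2.
Temperature = (Left option - Right option) / 2
= (23 - (-39)) / 2
= 62 / 2
= 31

31


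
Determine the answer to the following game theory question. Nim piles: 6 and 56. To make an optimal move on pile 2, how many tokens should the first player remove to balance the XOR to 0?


Piles: 6 and 56
Current XOR: 6 XOR 56 = 62 (non-zero, so this is an N-position).
To make the XOR zero, we need to find a move that balances the piles.
For pile 2 (size 56): target = 56 XOR 62 = 6
We reduce pile 2 from 56 to 6.
Tokens removed: 56 - 6 = 50
Verification: 6 XOR 6 = 0

50


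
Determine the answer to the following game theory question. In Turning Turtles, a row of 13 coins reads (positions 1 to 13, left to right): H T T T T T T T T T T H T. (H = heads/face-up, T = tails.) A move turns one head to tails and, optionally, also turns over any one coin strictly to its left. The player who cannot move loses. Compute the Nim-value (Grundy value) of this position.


Coins: H T T T T T T T T T T H T
Key fact: a single head at position k behaves exactly like a Nim heap of size k (turning it to T and optionally flipping a coin at j < k corresponds to moving the heap from k to j, or to 0), and heads combine as a disjunctive sum (two heads at the same place would cancel, matching j XOR j = 0). So the Nim-value is the XOR of the 1-indexed positions of the heads.
Face-up positions (1-indexed): [1, 12]
XOR 0 with 1: 0 XOR 1 = 1
XOR 1 with 12: 1 XOR 12 = 13
Nim-value = 13

13


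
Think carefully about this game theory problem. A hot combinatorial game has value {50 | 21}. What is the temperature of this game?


The game is {50 | 21}, a switch {a | b} with numbers a > b.
Cooling {a | b} by t gives {a - t | b + t}, which stops being hot when a - t = b + t, i.e. at t = (a - b)/2. So the temperature of a switch is (a - b)/2.
Temperature = (Left option - Right option) / 2
= (50 - (21)) / 2
= 29 / 2
= 29/2

29/2


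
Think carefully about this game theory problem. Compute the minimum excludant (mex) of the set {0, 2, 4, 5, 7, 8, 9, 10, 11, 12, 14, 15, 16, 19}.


Set = {0, 2, 4, 5, 7, 8, 9, 10, 11, 12, 14, 15, 16, 19}
0 is in the set.
1 is NOT in the set. This is the mex.
mex = 1

1


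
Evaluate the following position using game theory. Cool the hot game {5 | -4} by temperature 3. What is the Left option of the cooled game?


Original game: {5 | -4} (a switch {a | b} with a > b).
Cooling by t (for t below the temperature (a - b)/2 = 9/2) taxes each move by t: {a | b} cooled by t is {a - t | b + t}.
Cooling amount: t = 3
Cooled Left option: 5 - 3 = 2
Cooled Right option: -4 + 3 = -1
Cooled game: {2 | -1}
Left option = 2

2


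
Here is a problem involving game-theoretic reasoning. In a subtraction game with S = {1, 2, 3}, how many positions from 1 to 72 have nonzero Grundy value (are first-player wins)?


Subtraction set S = {1, 2, 3}, so G(n) = n mod 4.
G(n) = 0 when n is a multiple of 4.
Multiples of 4 in [1, 72]: 18
N-positions (nonzero Grundy) = 72 - 18 = 54

54


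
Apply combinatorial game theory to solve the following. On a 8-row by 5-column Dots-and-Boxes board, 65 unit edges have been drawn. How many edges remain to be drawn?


Grid: 8 x 5 boxes, i.e. 9 rows and 6 columns of dots.
Horizontal edges: (rows + 1) * cols = 9 * 5 = 45
Vertical edges: rows * (cols + 1) = 8 * 6 = 48
Total edges: 45 + 48 = 93
Edges drawn: 65
Remaining: 93 - 65 = 28

28


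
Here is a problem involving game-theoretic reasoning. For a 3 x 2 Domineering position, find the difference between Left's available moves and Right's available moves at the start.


Board is 3 x 2 (rows x cols).
Left (vertical) placements: (rows-1) * cols = 2 * 2 = 4
Right (horizontal) placements: rows * (cols-1) = 3 * 1 = 3
Advantage = Left - Right = 4 - 3 = 1

1


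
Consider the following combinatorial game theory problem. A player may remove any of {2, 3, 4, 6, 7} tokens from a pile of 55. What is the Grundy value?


The subtraction set is S = {2, 3, 4, 6, 7}.
G(k) = mex{ G(k - s) : s in S, s <= k }. We compute iteratively: G(0) = 0.
G(1) = mex({}) = 0
G(2) = mex({0}) = 1
G(3) = mex({0}) = 1
G(4) = mex({0, 1}) = 2
G(5) = mex({0, 1}) = 2
G(6) = mex({0, 1, 2}) = 3
G(7) = mex({0, 1, 2}) = 3
G(8) = mex({0, 1, 2, 3}) = 4
G(9) = mex({1, 2, 3}) = 0
G(10) = mex({1, 2, 3, 4}) = 0
G(11) = mex({0, 2, 3, 4}) = 1
G(12) = mex({0, 2, 3, 4}) = 1
G(13) = mex({0, 1, 3}) = 2
G(14) = mex({0, 1, 3, 4}) = 2
G(15) = mex({0, 1, 2, 4}) = 3
Observe that G(9)..G(15) = 0, 0, 1, 1, 2, 2, 3 repeats G(0)..G(6) = 0, 0, 1, 1, 2, 2, 3.
For k >= max(S) = 7, G(k) is determined by the previous 7 values G(k-7)..G(k-1); a window of 7 consecutive values has recurred shifted by 9, so by induction G(k + 9) = G(k) for all k >= 0: the sequence is periodic from the start with period 9.
One period: G(0..8) = 0, 0, 1, 1, 2, 2, 3, 3, 4.
55 mod 9 = 1, so G(55) = G(1) = 0.

0


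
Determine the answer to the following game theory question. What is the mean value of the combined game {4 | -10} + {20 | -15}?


G1 = {4 | -10}, G2 = {20 | -15}
Each is a switch {a | b} with numbers a > b; its mean value is (a + b)/2, and mean value is additive over game sums: m(G1 + G2) = m(G1) + m(G2).
Mean of G1 = (4 + (-10))/2 = -6/2 = -3
Mean of G2 = (20 + (-15))/2 = 5/2 = 5/2
Mean of G1 + G2 = -3 + 5/2 = -1/2

-1/2


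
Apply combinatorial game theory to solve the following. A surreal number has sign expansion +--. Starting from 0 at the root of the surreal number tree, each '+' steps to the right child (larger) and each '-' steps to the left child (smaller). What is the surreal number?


Sign expansion: +--
Rule: track bounds (lo, hi), initially (-inf, +inf). On '+', the current value becomes lo and we move to the simplest number in (value, hi): value + 1 if hi = +inf, otherwise the midpoint (value + hi)/2. On '-', the current value becomes hi and we move to value - 1 if lo = -inf, otherwise the midpoint (lo + value)/2.
Start at 0.
Step 1: sign = +, move right. Bounds: (0, +inf). Value = 1
Step 2: sign = -, move left. Bounds: (0, 1). Value = 1/2
Step 3: sign = -, move left. Bounds: (0, 1/2). Value = 1/4
The surreal number with sign expansion +-- is 1/4.

1/4


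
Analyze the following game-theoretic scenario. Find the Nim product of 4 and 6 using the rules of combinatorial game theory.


Nim multiplication is bilinear over XOR: (u XOR v) * w = (u*w) XOR (v*w).
So we split each operand into its bit components and XOR the pairwise Nim products.
4 = 4 (as XOR of powers of 2).
6 = 2 + 4 (as XOR of powers of 2).
Using the standard Nim-product table on single bits:
  2*2 = 3,   2*4 = 8,   2*8 = 12,
  4*4 = 6,   4*8 = 11,  8*8 = 13,
and  1*x = x (identity), k*l = l*k (commutative).
Pairwise Nim products:
  4 * 2 = 8
  4 * 4 = 6
XOR them: 8 XOR 6 = 14.
Result: 4 * 6 = 14 (in Nim).

14


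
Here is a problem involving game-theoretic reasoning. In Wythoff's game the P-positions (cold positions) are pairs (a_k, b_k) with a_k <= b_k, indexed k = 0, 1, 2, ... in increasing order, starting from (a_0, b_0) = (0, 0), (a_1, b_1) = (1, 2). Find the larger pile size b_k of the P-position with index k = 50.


By Wythoff's theorem, a_k = floor(k * phi) and b_k = floor(k * phi^2) = a_k + k, where phi = (1 + sqrt(5))/2 is the golden ratio.
phi = (1 + sqrt(5))/2 = 1.618034
phi^2 = phi + 1 = 2.618034
k = 50
k * phi^2 = 50 * 2.618034 = 130.901699
b_50 = floor(k * phi^2) = 130 (check: a_50 + k = 80 + 50 = 130)

130


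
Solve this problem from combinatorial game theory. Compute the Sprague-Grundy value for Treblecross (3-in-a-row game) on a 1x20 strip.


Treblecross: place X on empty cells; 3-in-a-row wins.
Playing within two cells of an existing X lets the opponent win at once, so sensible play treats the cells i-2..i+2 around each X as dead. The player left with no safe cell loses, so this is a normal-play take-away game on strips of safe cells.
Placing X at cell i (0-indexed) of a strip of k safe cells leaves independent strips of sizes max(0, i-2) and max(0, k-i-3). Hence G(k) = mex{ G(max(0,i-2)) XOR G(max(0,k-i-3)) : 0 <= i < k }, with G(0) = 0.
G(1): splits (0,0):0^0=0 -> mex({0}) = 1
G(2): splits (0,0):0^0=0 -> mex({0}) = 1
G(3): splits (0,0):0^0=0 -> mex({0}) = 1
G(4): splits (0,1):0^1=1 (0,0):0^0=0 -> mex({0, 1}) = 2
G(5): splits (0,2):0^1=1 (0,1):0^1=1 (0,0):0^0=0 -> mex({0, 1}) = 2
G(6) = mex({1}) = 0
G(7) = mex({0, 1, 2}) = 3
G(8) = mex({0, 1, 2}) = 3
G(9) = mex({0, 2}) = 1
G(10) = mex({0, 2, 3}) = 1
G(11) = mex({0, 3}) = 1
G(12) = mex({1, 3}) = 0
G(13) = mex({0, 1, 2, 3}) = 4
G(14) = mex({0, 1, 2}) = 3
G(15) = mex({0, 1, 2}) = 3
G(16) = mex({0, 1, 2, 4}) = 3
G(17) = mex({0, 1, 3, 4}) = 2
G(18) = mex({0, 1, 3, 4}) = 2
G(19) = mex({0, 1, 3, 5}) = 2
G(20) = mex({0, 1, 2, 3, 5}) = 4
Therefore G(20) = 4.

4


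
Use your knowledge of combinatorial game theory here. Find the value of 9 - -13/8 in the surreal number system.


x = 9, y = -13/8
Converting to common denominator: 8
x = 72/8, y = -13/8
x - y = 9 - -13/8 = 85/8

85/8


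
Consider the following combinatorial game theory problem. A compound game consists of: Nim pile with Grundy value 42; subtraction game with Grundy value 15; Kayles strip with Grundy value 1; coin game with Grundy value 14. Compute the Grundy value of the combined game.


By the Sprague-Grundy theorem, the Grundy value of a sum of games is the XOR of individual Grundy values.
Nim pile: Grundy value = 42. Running XOR: 0 XOR 42 = 42
subtraction game: Grundy value = 15. Running XOR: 42 XOR 15 = 37
Kayles strip: Grundy value = 1. Running XOR: 37 XOR 1 = 36
coin game: Grundy value = 14. Running XOR: 36 XOR 14 = 42
The combined Grundy value is 42.

42


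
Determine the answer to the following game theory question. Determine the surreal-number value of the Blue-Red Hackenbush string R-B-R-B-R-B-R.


Edges (from ground): R-B-R-B-R-B-R
By Berlekamp's sign-expansion rule, a Blue-Red Hackenbush stalk has the value of the surreal number whose sign sequence is the edge sequence with B -> + and R -> -.
Sign sequence: -+-+-+-
Trace the sign expansion in the surreal number tree, starting from 0:
Edge 1: R (sign -) -> bounds (-inf, 0), value = -1
Edge 2: B (sign +) -> bounds (-1, 0), value = -1/2
Edge 3: R (sign -) -> bounds (-1, -1/2), value = -3/4
Edge 4: B (sign +) -> bounds (-3/4, -1/2), value = -5/8
Edge 5: R (sign -) -> bounds (-3/4, -5/8), value = -11/16
Edge 6: B (sign +) -> bounds (-11/16, -5/8), value = -21/32
Edge 7: R (sign -) -> bounds (-11/16, -21/32), value = -43/64
Game value = -43/64

-43/64


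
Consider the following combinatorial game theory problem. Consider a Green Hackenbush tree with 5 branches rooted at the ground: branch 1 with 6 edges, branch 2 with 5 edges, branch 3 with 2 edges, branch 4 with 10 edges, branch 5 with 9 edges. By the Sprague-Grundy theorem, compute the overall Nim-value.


The tree has 5 branches from the ground vertex.
In Green Hackenbush, the Nim-value of a simple path of length k is k.
Branch 1: length 6, Nim-value = 6
Branch 2: length 5, Nim-value = 5
Branch 3: length 2, Nim-value = 2
Branch 4: length 10, Nim-value = 10
Branch 5: length 9, Nim-value = 9
Total Nim-value = XOR of all branch values:
0 XOR 6 = 6
6 XOR 5 = 3
3 XOR 2 = 1
1 XOR 10 = 11
11 XOR 9 = 2
Nim-value of the tree = 2

2


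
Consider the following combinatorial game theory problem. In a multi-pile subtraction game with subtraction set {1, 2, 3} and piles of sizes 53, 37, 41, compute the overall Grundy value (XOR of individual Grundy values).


Subtraction set: {1, 2, 3}
For this subtraction set, G(n) = n mod 4 (period = max + 1 = 4).
Pile 1 (size 53): G(53) = 53 mod 4 = 1
Pile 2 (size 37): G(37) = 37 mod 4 = 1
Pile 3 (size 41): G(41) = 41 mod 4 = 1
Total Grundy value = XOR of all: 1 XOR 1 XOR 1 = 1

1


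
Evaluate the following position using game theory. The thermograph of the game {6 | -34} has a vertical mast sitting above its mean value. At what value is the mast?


Game = {6 | -34}, a switch {a | b} with numbers a > b.
Its thermograph has left wall a - t and right wall b + t, which meet at t = (a - b)/2, where both equal (a + b)/2. So the mast (mean value) is at (a + b)/2.
Mean = (6 + (-34))/2 = -28/2 = -14

-14


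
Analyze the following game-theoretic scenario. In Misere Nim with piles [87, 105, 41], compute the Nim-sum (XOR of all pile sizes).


We need the XOR (exclusive or) of all pile sizes.
After XOR-ing pile 1 (size 87): 0 XOR 87 = 87
After XOR-ing pile 2 (size 105): 87 XOR 105 = 62
After XOR-ing pile 3 (size 41): 62 XOR 41 = 23
The Nim-value of this position is 23.

23


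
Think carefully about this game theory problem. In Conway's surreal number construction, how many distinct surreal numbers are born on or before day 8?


Day 0: {|} = 0 is born. Count = 1.
Day n: the number of surreal numbers born by day n is 2^(n+1) - 1.
By day 0: 2^1 - 1 = 1
By day 1: 2^2 - 1 = 3
By day 2: 2^3 - 1 = 7
By day 3: 2^4 - 1 = 15
By day 4: 2^5 - 1 = 31
By day 5: 2^6 - 1 = 63
By day 6: 2^7 - 1 = 127
By day 7: 2^8 - 1 = 255
By day 8: 2^9 - 1 = 511
By day 8: 511 surreal numbers.

511


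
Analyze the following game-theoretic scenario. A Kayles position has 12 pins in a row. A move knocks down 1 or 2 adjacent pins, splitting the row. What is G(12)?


Kayles: a move removes 1 or 2 adjacent pins from a contiguous row.
Removing pins from a row of k leaves two independent rows (a, b) with a + b = k - 1 (one pin) or a + b = k - 2 (two pins); an end removal gives a = 0.
By Sprague-Grundy, G(k) = mex{ G(a) XOR G(b) } over all these splits. G(0) = 0.
G(1): splits (0,0):0^0=0 -> mex({0}) = 1
G(2): splits (0,1):0^1=1 (0,0):0^0=0 -> mex({0, 1}) = 2
G(3): splits (0,2):0^2=2 (1,1):1^1=0 (0,1):0^1=1 -> mex({0, 1, 2}) = 3
G(4): splits (0,3):0^3=3 (1,2):1^2=3 (0,2):0^2=2 (1,1):1^1=0 -> mex({0, 2, 3}) = 1
G(5): splits (0,4):0^1=1 (1,3):1^3=2 (2,2):2^2=0 (0,3):0^3=3 (1,2):1^2=3 -> mex({0, 1, 2, 3}) = 4
G(6) = mex({0, 1, 2, 4}) = 3
G(7) = mex({0, 1, 3, 4, 5}) = 2
G(8) = mex({0, 2, 3, 5, 6}) = 1
G(9) = mex({0, 1, 2, 3, 6, 7}) = 4
G(10) = mex({0, 1, 3, 4, 5, 7}) = 2
G(11) = mex({0, 1, 2, 3, 4, 5}) = 6
G(12) = mex({0, 1, 2, 3, 5, 6, 7}) = 4
Therefore G(12) = 4.

4


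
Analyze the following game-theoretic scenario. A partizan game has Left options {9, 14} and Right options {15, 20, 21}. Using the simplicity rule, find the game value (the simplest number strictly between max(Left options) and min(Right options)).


Left options: {9, 14}, max = 14
Right options: {15, 20, 21}, min = 15
All options are numbers and max(Left) < min(Right), so by the simplicity theorem the value is the simplest (earliest-born) number strictly between 14 and 15.
No integer lies strictly between 14 and 15, so the value is the dyadic rational m/2^k in the interval with the smallest k (then m odd); search k = 1, 2, ...:
Denominator 2: 29/2 lies strictly between 14 and 15 -- found.
The simplest number in the interval is 29/2.
Game value = 29/2

29/2


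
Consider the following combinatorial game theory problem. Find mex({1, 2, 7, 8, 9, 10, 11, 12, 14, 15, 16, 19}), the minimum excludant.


Set = {1, 2, 7, 8, 9, 10, 11, 12, 14, 15, 16, 19}
0 is NOT in the set. This is the mex.
mex = 0

0


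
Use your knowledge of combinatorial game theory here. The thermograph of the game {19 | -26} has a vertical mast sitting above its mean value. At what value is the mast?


Game = {19 | -26}, a switch {a | b} with numbers a > b.
Its thermograph has left wall a - t and right wall b + t, which meet at t = (a - b)/2, where both equal (a + b)/2. So the mast (mean value) is at (a + b)/2.
Mean = (19 + (-26))/2 = -7/2 = -7/2

-7/2


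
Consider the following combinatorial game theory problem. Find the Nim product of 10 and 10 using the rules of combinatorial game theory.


Nim multiplication is bilinear over XOR: (u XOR v) * w = (u*w) XOR (v*w).
So we split each operand into its bit components and XOR the pairwise Nim products.
10 = 2 + 8 (as XOR of powers of 2).
10 = 2 + 8 (as XOR of powers of 2).
Using the standard Nim-product table on single bits:
  2*2 = 3,   2*4 = 8,   2*8 = 12,
  4*4 = 6,   4*8 = 11,  8*8 = 13,
and  1*x = x (identity), k*l = l*k (commutative).
Pairwise Nim products:
  2 * 2 = 3
  2 * 8 = 12
  8 * 2 = 12
  8 * 8 = 13
XOR them: 3 XOR 12 XOR 12 XOR 13 = 14.
Result: 10 * 10 = 14 (in Nim).

14


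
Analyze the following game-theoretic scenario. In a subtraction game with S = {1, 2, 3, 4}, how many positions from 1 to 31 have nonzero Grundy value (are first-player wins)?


Subtraction set S = {1, 2, 3, 4}, so G(n) = n mod 5.
G(n) = 0 when n is a multiple of 5.
Multiples of 5 in [1, 31]: 6
N-positions (nonzero Grundy) = 31 - 6 = 25

25


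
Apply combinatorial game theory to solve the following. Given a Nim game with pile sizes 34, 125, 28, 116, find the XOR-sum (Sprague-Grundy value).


We need the XOR (exclusive or) of all pile sizes.
After XOR-ing pile 1 (size 34): 0 XOR 34 = 34
After XOR-ing pile 2 (size 125): 34 XOR 125 = 95
After XOR-ing pile 3 (size 28): 95 XOR 28 = 67
After XOR-ing pile 4 (size 116): 67 XOR 116 = 55
The Nim-value of this position is 55.

55


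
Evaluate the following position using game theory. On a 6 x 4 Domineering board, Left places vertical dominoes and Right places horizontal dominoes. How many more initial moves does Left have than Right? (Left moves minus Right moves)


Board is 6 x 4 (rows x cols).
Left (vertical) placements: (rows-1) * cols = 5 * 4 = 20
Right (horizontal) placements: rows * (cols-1) = 6 * 3 = 18
Advantage = Left - Right = 20 - 18 = 2

2


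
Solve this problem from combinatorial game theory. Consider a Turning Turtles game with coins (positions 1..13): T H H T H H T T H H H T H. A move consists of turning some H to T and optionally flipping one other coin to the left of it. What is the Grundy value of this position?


Coins: T H H T H H T T H H H T H
Key fact: a single head at position k behaves exactly like a Nim heap of size k (turning it to T and optionally flipping a coin at j < k corresponds to moving the heap from k to j, or to 0), and heads combine as a disjunctive sum (two heads at the same place would cancel, matching j XOR j = 0). So the Nim-value is the XOR of the 1-indexed positions of the heads.
Face-up positions (1-indexed): [2, 3, 5, 6, 9, 10, 11, 13]
XOR 0 with 2: 0 XOR 2 = 2
XOR 2 with 3: 2 XOR 3 = 1
XOR 1 with 5: 1 XOR 5 = 4
XOR 4 with 6: 4 XOR 6 = 2
XOR 2 with 9: 2 XOR 9 = 11
XOR 11 with 10: 11 XOR 10 = 1
XOR 1 with 11: 1 XOR 11 = 10
XOR 10 with 13: 10 XOR 13 = 7
Nim-value = 7

7


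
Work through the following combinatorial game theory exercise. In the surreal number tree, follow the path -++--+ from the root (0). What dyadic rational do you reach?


Sign expansion: -++--+
Rule: track bounds (lo, hi), initially (-inf, +inf). On '+', the current value becomes lo and we move to the simplest number in (value, hi): value + 1 if hi = +inf, otherwise the midpoint (value + hi)/2. On '-', the current value becomes hi and we move to value - 1 if lo = -inf, otherwise the midpoint (lo + value)/2.
Start at 0.
Step 1: sign = -, move left. Bounds: (-inf, 0). Value = -1
Step 2: sign = +, move right. Bounds: (-1, 0). Value = -1/2
Step 3: sign = +, move right. Bounds: (-1/2, 0). Value = -1/4
Step 4: sign = -, move left. Bounds: (-1/2, -1/4). Value = -3/8
Step 5: sign = -, move left. Bounds: (-1/2, -3/8). Value = -7/16
Step 6: sign = +, move right. Bounds: (-7/16, -3/8). Value = -13/32
The surreal number with sign expansion -++--+ is -13/32.

-13/32


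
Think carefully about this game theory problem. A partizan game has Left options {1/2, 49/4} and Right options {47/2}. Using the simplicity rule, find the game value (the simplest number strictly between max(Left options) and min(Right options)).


Left options: {1/2, 49/4}, max = 49/4
Right options: {47/2}, min = 47/2
All options are numbers and max(Left) < min(Right), so by the simplicity theorem the value is the simplest (earliest-born) number strictly between 49/4 and 47/2.
Integers 13 through 23 all lie strictly between 49/4 and 47/2.
Among integers, the simplest (lowest birthday = smallest |n|; 0 is born on day 0, +-n on day n) is 13.
No non-integer in the interval can be simpler: if x is a non-integer in the interval, then floor(x) or ceil(x) also lies in the interval (the interval contains an integer), and both are proper prefixes of x's sign expansion, i.e. born earlier. So the game value is 13.
Game value = 13

13


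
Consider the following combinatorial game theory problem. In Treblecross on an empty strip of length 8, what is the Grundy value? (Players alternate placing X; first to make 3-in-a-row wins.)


Treblecross: place X on empty cells; 3-in-a-row wins.
Playing within two cells of an existing X lets the opponent win at once, so sensible play treats the cells i-2..i+2 around each X as dead. The player left with no safe cell loses, so this is a normal-play take-away game on strips of safe cells.
Placing X at cell i (0-indexed) of a strip of k safe cells leaves independent strips of sizes max(0, i-2) and max(0, k-i-3). Hence G(k) = mex{ G(max(0,i-2)) XOR G(max(0,k-i-3)) : 0 <= i < k }, with G(0) = 0.
G(1): splits (0,0):0^0=0 -> mex({0}) = 1
G(2): splits (0,0):0^0=0 -> mex({0}) = 1
G(3): splits (0,0):0^0=0 -> mex({0}) = 1
G(4): splits (0,1):0^1=1 (0,0):0^0=0 -> mex({0, 1}) = 2
G(5): splits (0,2):0^1=1 (0,1):0^1=1 (0,0):0^0=0 -> mex({0, 1}) = 2
G(6) = mex({1}) = 0
G(7) = mex({0, 1, 2}) = 3
G(8) = mex({0, 1, 2}) = 3
Therefore G(8) = 3.

3
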